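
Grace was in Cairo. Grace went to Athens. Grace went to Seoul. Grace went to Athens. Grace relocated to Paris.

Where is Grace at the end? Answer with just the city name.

Answer: Paris

Derivation:
Tracking Grace's location:
Start: Grace is in Cairo.
After move 1: Cairo -> Athens. Grace is in Athens.
After move 2: Athens -> Seoul. Grace is in Seoul.
After move 3: Seoul -> Athens. Grace is in Athens.
After move 4: Athens -> Paris. Grace is in Paris.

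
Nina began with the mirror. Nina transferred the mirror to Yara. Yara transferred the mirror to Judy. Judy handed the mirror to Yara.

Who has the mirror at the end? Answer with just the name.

Answer: Yara

Derivation:
Tracking the mirror through each event:
Start: Nina has the mirror.
After event 1: Yara has the mirror.
After event 2: Judy has the mirror.
After event 3: Yara has the mirror.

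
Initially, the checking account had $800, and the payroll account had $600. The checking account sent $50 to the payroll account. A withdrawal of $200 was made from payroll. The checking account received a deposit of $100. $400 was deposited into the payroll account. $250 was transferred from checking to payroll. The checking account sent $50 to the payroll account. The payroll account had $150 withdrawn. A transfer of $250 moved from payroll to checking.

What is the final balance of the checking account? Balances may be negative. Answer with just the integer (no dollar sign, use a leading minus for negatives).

Answer: 800

Derivation:
Tracking account balances step by step:
Start: checking=800, payroll=600
Event 1 (transfer 50 checking -> payroll): checking: 800 - 50 = 750, payroll: 600 + 50 = 650. Balances: checking=750, payroll=650
Event 2 (withdraw 200 from payroll): payroll: 650 - 200 = 450. Balances: checking=750, payroll=450
Event 3 (deposit 100 to checking): checking: 750 + 100 = 850. Balances: checking=850, payroll=450
Event 4 (deposit 400 to payroll): payroll: 450 + 400 = 850. Balances: checking=850, payroll=850
Event 5 (transfer 250 checking -> payroll): checking: 850 - 250 = 600, payroll: 850 + 250 = 1100. Balances: checking=600, payroll=1100
Event 6 (transfer 50 checking -> payroll): checking: 600 - 50 = 550, payroll: 1100 + 50 = 1150. Balances: checking=550, payroll=1150
Event 7 (withdraw 150 from payroll): payroll: 1150 - 150 = 1000. Balances: checking=550, payroll=1000
Event 8 (transfer 250 payroll -> checking): payroll: 1000 - 250 = 750, checking: 550 + 250 = 800. Balances: checking=800, payroll=750

Final balance of checking: 800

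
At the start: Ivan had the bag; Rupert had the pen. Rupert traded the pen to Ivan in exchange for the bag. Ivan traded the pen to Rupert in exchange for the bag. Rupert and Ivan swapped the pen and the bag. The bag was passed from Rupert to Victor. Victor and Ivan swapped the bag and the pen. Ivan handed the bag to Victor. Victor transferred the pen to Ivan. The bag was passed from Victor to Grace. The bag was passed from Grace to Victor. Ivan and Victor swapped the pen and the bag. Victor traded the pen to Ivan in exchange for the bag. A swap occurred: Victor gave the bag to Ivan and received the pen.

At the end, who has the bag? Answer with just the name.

Answer: Ivan

Derivation:
Tracking all object holders:
Start: bag:Ivan, pen:Rupert
Event 1 (swap pen<->bag: now pen:Ivan, bag:Rupert). State: bag:Rupert, pen:Ivan
Event 2 (swap pen<->bag: now pen:Rupert, bag:Ivan). State: bag:Ivan, pen:Rupert
Event 3 (swap pen<->bag: now pen:Ivan, bag:Rupert). State: bag:Rupert, pen:Ivan
Event 4 (give bag: Rupert -> Victor). State: bag:Victor, pen:Ivan
Event 5 (swap bag<->pen: now bag:Ivan, pen:Victor). State: bag:Ivan, pen:Victor
Event 6 (give bag: Ivan -> Victor). State: bag:Victor, pen:Victor
Event 7 (give pen: Victor -> Ivan). State: bag:Victor, pen:Ivan
Event 8 (give bag: Victor -> Grace). State: bag:Grace, pen:Ivan
Event 9 (give bag: Grace -> Victor). State: bag:Victor, pen:Ivan
Event 10 (swap pen<->bag: now pen:Victor, bag:Ivan). State: bag:Ivan, pen:Victor
Event 11 (swap pen<->bag: now pen:Ivan, bag:Victor). State: bag:Victor, pen:Ivan
Event 12 (swap bag<->pen: now bag:Ivan, pen:Victor). State: bag:Ivan, pen:Victor

Final state: bag:Ivan, pen:Victor
The bag is held by Ivan.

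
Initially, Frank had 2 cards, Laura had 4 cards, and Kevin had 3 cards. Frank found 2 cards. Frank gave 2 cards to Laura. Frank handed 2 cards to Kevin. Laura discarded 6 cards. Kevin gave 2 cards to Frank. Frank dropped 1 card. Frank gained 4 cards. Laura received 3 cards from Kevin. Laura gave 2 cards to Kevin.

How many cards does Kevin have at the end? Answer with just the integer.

Tracking counts step by step:
Start: Frank=2, Laura=4, Kevin=3
Event 1 (Frank +2): Frank: 2 -> 4. State: Frank=4, Laura=4, Kevin=3
Event 2 (Frank -> Laura, 2): Frank: 4 -> 2, Laura: 4 -> 6. State: Frank=2, Laura=6, Kevin=3
Event 3 (Frank -> Kevin, 2): Frank: 2 -> 0, Kevin: 3 -> 5. State: Frank=0, Laura=6, Kevin=5
Event 4 (Laura -6): Laura: 6 -> 0. State: Frank=0, Laura=0, Kevin=5
Event 5 (Kevin -> Frank, 2): Kevin: 5 -> 3, Frank: 0 -> 2. State: Frank=2, Laura=0, Kevin=3
Event 6 (Frank -1): Frank: 2 -> 1. State: Frank=1, Laura=0, Kevin=3
Event 7 (Frank +4): Frank: 1 -> 5. State: Frank=5, Laura=0, Kevin=3
Event 8 (Kevin -> Laura, 3): Kevin: 3 -> 0, Laura: 0 -> 3. State: Frank=5, Laura=3, Kevin=0
Event 9 (Laura -> Kevin, 2): Laura: 3 -> 1, Kevin: 0 -> 2. State: Frank=5, Laura=1, Kevin=2

Kevin's final count: 2

Answer: 2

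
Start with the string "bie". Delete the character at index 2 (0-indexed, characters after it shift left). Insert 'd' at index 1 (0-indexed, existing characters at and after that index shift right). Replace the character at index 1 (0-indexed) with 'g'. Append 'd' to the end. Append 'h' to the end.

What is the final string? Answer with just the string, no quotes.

Answer: bgidh

Derivation:
Applying each edit step by step:
Start: "bie"
Op 1 (delete idx 2 = 'e'): "bie" -> "bi"
Op 2 (insert 'd' at idx 1): "bi" -> "bdi"
Op 3 (replace idx 1: 'd' -> 'g'): "bdi" -> "bgi"
Op 4 (append 'd'): "bgi" -> "bgid"
Op 5 (append 'h'): "bgid" -> "bgidh"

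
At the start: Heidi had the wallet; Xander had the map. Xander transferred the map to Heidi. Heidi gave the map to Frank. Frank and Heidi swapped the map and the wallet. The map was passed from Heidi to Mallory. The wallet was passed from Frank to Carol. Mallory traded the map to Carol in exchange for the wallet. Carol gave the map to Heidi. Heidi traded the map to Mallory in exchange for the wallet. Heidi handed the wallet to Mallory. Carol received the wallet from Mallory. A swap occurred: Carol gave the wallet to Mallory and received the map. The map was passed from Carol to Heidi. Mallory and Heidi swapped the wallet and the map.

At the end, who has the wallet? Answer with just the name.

Tracking all object holders:
Start: wallet:Heidi, map:Xander
Event 1 (give map: Xander -> Heidi). State: wallet:Heidi, map:Heidi
Event 2 (give map: Heidi -> Frank). State: wallet:Heidi, map:Frank
Event 3 (swap map<->wallet: now map:Heidi, wallet:Frank). State: wallet:Frank, map:Heidi
Event 4 (give map: Heidi -> Mallory). State: wallet:Frank, map:Mallory
Event 5 (give wallet: Frank -> Carol). State: wallet:Carol, map:Mallory
Event 6 (swap map<->wallet: now map:Carol, wallet:Mallory). State: wallet:Mallory, map:Carol
Event 7 (give map: Carol -> Heidi). State: wallet:Mallory, map:Heidi
Event 8 (swap map<->wallet: now map:Mallory, wallet:Heidi). State: wallet:Heidi, map:Mallory
Event 9 (give wallet: Heidi -> Mallory). State: wallet:Mallory, map:Mallory
Event 10 (give wallet: Mallory -> Carol). State: wallet:Carol, map:Mallory
Event 11 (swap wallet<->map: now wallet:Mallory, map:Carol). State: wallet:Mallory, map:Carol
Event 12 (give map: Carol -> Heidi). State: wallet:Mallory, map:Heidi
Event 13 (swap wallet<->map: now wallet:Heidi, map:Mallory). State: wallet:Heidi, map:Mallory

Final state: wallet:Heidi, map:Mallory
The wallet is held by Heidi.

Answer: Heidi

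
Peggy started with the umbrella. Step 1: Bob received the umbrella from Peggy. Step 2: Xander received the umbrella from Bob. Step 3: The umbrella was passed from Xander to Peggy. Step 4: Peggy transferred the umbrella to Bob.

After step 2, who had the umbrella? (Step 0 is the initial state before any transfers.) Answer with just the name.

Answer: Xander

Derivation:
Tracking the umbrella holder through step 2:
After step 0 (start): Peggy
After step 1: Bob
After step 2: Xander

At step 2, the holder is Xander.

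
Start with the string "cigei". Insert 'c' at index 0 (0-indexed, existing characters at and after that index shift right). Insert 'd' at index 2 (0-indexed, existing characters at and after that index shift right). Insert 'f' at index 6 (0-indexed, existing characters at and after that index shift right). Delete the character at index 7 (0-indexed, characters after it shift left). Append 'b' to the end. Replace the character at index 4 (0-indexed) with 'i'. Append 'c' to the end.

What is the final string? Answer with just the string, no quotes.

Answer: ccdiiefbc

Derivation:
Applying each edit step by step:
Start: "cigei"
Op 1 (insert 'c' at idx 0): "cigei" -> "ccigei"
Op 2 (insert 'd' at idx 2): "ccigei" -> "ccdigei"
Op 3 (insert 'f' at idx 6): "ccdigei" -> "ccdigefi"
Op 4 (delete idx 7 = 'i'): "ccdigefi" -> "ccdigef"
Op 5 (append 'b'): "ccdigef" -> "ccdigefb"
Op 6 (replace idx 4: 'g' -> 'i'): "ccdigefb" -> "ccdiiefb"
Op 7 (append 'c'): "ccdiiefb" -> "ccdiiefbc"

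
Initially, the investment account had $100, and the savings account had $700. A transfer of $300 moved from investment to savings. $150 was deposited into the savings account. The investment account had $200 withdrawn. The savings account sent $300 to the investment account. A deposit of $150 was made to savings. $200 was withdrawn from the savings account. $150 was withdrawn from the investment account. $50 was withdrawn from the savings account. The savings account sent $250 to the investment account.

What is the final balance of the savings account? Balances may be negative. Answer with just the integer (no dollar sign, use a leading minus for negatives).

Tracking account balances step by step:
Start: investment=100, savings=700
Event 1 (transfer 300 investment -> savings): investment: 100 - 300 = -200, savings: 700 + 300 = 1000. Balances: investment=-200, savings=1000
Event 2 (deposit 150 to savings): savings: 1000 + 150 = 1150. Balances: investment=-200, savings=1150
Event 3 (withdraw 200 from investment): investment: -200 - 200 = -400. Balances: investment=-400, savings=1150
Event 4 (transfer 300 savings -> investment): savings: 1150 - 300 = 850, investment: -400 + 300 = -100. Balances: investment=-100, savings=850
Event 5 (deposit 150 to savings): savings: 850 + 150 = 1000. Balances: investment=-100, savings=1000
Event 6 (withdraw 200 from savings): savings: 1000 - 200 = 800. Balances: investment=-100, savings=800
Event 7 (withdraw 150 from investment): investment: -100 - 150 = -250. Balances: investment=-250, savings=800
Event 8 (withdraw 50 from savings): savings: 800 - 50 = 750. Balances: investment=-250, savings=750
Event 9 (transfer 250 savings -> investment): savings: 750 - 250 = 500, investment: -250 + 250 = 0. Balances: investment=0, savings=500

Final balance of savings: 500

Answer: 500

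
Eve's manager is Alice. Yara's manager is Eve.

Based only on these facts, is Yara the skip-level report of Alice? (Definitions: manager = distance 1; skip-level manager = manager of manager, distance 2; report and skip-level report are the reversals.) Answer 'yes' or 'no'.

Reconstructing the manager chain from the given facts:
  Alice -> Eve -> Yara
(each arrow means 'manager of the next')
Positions in the chain (0 = top):
  position of Alice: 0
  position of Eve: 1
  position of Yara: 2

Yara is at position 2, Alice is at position 0; signed distance (j - i) = -2.
'skip-level report' requires j - i = -2. Actual distance is -2, so the relation HOLDS.

Answer: yes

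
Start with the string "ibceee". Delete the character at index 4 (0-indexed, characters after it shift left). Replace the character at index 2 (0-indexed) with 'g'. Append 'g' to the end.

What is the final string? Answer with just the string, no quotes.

Applying each edit step by step:
Start: "ibceee"
Op 1 (delete idx 4 = 'e'): "ibceee" -> "ibcee"
Op 2 (replace idx 2: 'c' -> 'g'): "ibcee" -> "ibgee"
Op 3 (append 'g'): "ibgee" -> "ibgeeg"

Answer: ibgeeg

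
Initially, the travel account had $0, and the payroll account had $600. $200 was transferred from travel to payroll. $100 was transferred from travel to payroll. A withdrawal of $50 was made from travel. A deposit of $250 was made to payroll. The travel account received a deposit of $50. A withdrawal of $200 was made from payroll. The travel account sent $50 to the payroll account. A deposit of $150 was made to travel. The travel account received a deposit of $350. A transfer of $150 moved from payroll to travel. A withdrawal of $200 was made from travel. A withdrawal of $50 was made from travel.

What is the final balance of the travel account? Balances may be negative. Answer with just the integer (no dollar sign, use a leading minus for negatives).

Answer: 50

Derivation:
Tracking account balances step by step:
Start: travel=0, payroll=600
Event 1 (transfer 200 travel -> payroll): travel: 0 - 200 = -200, payroll: 600 + 200 = 800. Balances: travel=-200, payroll=800
Event 2 (transfer 100 travel -> payroll): travel: -200 - 100 = -300, payroll: 800 + 100 = 900. Balances: travel=-300, payroll=900
Event 3 (withdraw 50 from travel): travel: -300 - 50 = -350. Balances: travel=-350, payroll=900
Event 4 (deposit 250 to payroll): payroll: 900 + 250 = 1150. Balances: travel=-350, payroll=1150
Event 5 (deposit 50 to travel): travel: -350 + 50 = -300. Balances: travel=-300, payroll=1150
Event 6 (withdraw 200 from payroll): payroll: 1150 - 200 = 950. Balances: travel=-300, payroll=950
Event 7 (transfer 50 travel -> payroll): travel: -300 - 50 = -350, payroll: 950 + 50 = 1000. Balances: travel=-350, payroll=1000
Event 8 (deposit 150 to travel): travel: -350 + 150 = -200. Balances: travel=-200, payroll=1000
Event 9 (deposit 350 to travel): travel: -200 + 350 = 150. Balances: travel=150, payroll=1000
Event 10 (transfer 150 payroll -> travel): payroll: 1000 - 150 = 850, travel: 150 + 150 = 300. Balances: travel=300, payroll=850
Event 11 (withdraw 200 from travel): travel: 300 - 200 = 100. Balances: travel=100, payroll=850
Event 12 (withdraw 50 from travel): travel: 100 - 50 = 50. Balances: travel=50, payroll=850

Final balance of travel: 50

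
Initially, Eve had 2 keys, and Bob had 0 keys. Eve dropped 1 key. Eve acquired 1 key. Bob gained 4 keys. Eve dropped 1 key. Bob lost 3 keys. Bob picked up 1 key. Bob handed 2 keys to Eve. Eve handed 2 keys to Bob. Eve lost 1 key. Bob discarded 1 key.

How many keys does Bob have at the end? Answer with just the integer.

Tracking counts step by step:
Start: Eve=2, Bob=0
Event 1 (Eve -1): Eve: 2 -> 1. State: Eve=1, Bob=0
Event 2 (Eve +1): Eve: 1 -> 2. State: Eve=2, Bob=0
Event 3 (Bob +4): Bob: 0 -> 4. State: Eve=2, Bob=4
Event 4 (Eve -1): Eve: 2 -> 1. State: Eve=1, Bob=4
Event 5 (Bob -3): Bob: 4 -> 1. State: Eve=1, Bob=1
Event 6 (Bob +1): Bob: 1 -> 2. State: Eve=1, Bob=2
Event 7 (Bob -> Eve, 2): Bob: 2 -> 0, Eve: 1 -> 3. State: Eve=3, Bob=0
Event 8 (Eve -> Bob, 2): Eve: 3 -> 1, Bob: 0 -> 2. State: Eve=1, Bob=2
Event 9 (Eve -1): Eve: 1 -> 0. State: Eve=0, Bob=2
Event 10 (Bob -1): Bob: 2 -> 1. State: Eve=0, Bob=1

Bob's final count: 1

Answer: 1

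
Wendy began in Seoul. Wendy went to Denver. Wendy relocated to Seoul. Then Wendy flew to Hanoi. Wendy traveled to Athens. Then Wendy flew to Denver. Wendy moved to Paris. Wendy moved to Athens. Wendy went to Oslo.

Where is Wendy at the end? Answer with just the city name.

Tracking Wendy's location:
Start: Wendy is in Seoul.
After move 1: Seoul -> Denver. Wendy is in Denver.
After move 2: Denver -> Seoul. Wendy is in Seoul.
After move 3: Seoul -> Hanoi. Wendy is in Hanoi.
After move 4: Hanoi -> Athens. Wendy is in Athens.
After move 5: Athens -> Denver. Wendy is in Denver.
After move 6: Denver -> Paris. Wendy is in Paris.
After move 7: Paris -> Athens. Wendy is in Athens.
After move 8: Athens -> Oslo. Wendy is in Oslo.

Answer: Oslo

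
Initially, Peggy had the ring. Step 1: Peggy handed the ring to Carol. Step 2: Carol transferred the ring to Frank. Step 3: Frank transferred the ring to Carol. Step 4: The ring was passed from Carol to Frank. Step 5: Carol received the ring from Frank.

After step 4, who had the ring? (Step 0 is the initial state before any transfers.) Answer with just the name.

Tracking the ring holder through step 4:
After step 0 (start): Peggy
After step 1: Carol
After step 2: Frank
After step 3: Carol
After step 4: Frank

At step 4, the holder is Frank.

Answer: Frank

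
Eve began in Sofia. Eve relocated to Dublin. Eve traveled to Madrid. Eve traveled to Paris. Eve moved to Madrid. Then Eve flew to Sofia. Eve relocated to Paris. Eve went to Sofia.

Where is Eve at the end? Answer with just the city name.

Tracking Eve's location:
Start: Eve is in Sofia.
After move 1: Sofia -> Dublin. Eve is in Dublin.
After move 2: Dublin -> Madrid. Eve is in Madrid.
After move 3: Madrid -> Paris. Eve is in Paris.
After move 4: Paris -> Madrid. Eve is in Madrid.
After move 5: Madrid -> Sofia. Eve is in Sofia.
After move 6: Sofia -> Paris. Eve is in Paris.
After move 7: Paris -> Sofia. Eve is in Sofia.

Answer: Sofia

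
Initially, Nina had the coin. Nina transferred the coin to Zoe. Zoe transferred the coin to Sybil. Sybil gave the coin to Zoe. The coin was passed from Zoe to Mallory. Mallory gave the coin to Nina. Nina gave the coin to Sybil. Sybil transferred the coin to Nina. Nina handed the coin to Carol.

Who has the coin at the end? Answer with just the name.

Tracking the coin through each event:
Start: Nina has the coin.
After event 1: Zoe has the coin.
After event 2: Sybil has the coin.
After event 3: Zoe has the coin.
After event 4: Mallory has the coin.
After event 5: Nina has the coin.
After event 6: Sybil has the coin.
After event 7: Nina has the coin.
After event 8: Carol has the coin.

Answer: Carol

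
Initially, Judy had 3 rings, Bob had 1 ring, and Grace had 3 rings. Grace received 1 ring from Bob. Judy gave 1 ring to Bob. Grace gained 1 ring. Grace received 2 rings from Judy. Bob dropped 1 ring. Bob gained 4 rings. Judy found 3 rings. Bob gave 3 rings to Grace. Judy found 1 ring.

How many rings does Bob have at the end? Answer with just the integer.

Tracking counts step by step:
Start: Judy=3, Bob=1, Grace=3
Event 1 (Bob -> Grace, 1): Bob: 1 -> 0, Grace: 3 -> 4. State: Judy=3, Bob=0, Grace=4
Event 2 (Judy -> Bob, 1): Judy: 3 -> 2, Bob: 0 -> 1. State: Judy=2, Bob=1, Grace=4
Event 3 (Grace +1): Grace: 4 -> 5. State: Judy=2, Bob=1, Grace=5
Event 4 (Judy -> Grace, 2): Judy: 2 -> 0, Grace: 5 -> 7. State: Judy=0, Bob=1, Grace=7
Event 5 (Bob -1): Bob: 1 -> 0. State: Judy=0, Bob=0, Grace=7
Event 6 (Bob +4): Bob: 0 -> 4. State: Judy=0, Bob=4, Grace=7
Event 7 (Judy +3): Judy: 0 -> 3. State: Judy=3, Bob=4, Grace=7
Event 8 (Bob -> Grace, 3): Bob: 4 -> 1, Grace: 7 -> 10. State: Judy=3, Bob=1, Grace=10
Event 9 (Judy +1): Judy: 3 -> 4. State: Judy=4, Bob=1, Grace=10

Bob's final count: 1

Answer: 1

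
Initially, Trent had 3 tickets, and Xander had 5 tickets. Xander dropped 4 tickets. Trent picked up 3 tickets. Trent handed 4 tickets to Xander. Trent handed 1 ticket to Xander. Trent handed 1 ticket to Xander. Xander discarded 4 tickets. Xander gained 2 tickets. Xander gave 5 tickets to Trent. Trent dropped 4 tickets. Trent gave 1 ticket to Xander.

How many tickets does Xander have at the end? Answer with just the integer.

Answer: 1

Derivation:
Tracking counts step by step:
Start: Trent=3, Xander=5
Event 1 (Xander -4): Xander: 5 -> 1. State: Trent=3, Xander=1
Event 2 (Trent +3): Trent: 3 -> 6. State: Trent=6, Xander=1
Event 3 (Trent -> Xander, 4): Trent: 6 -> 2, Xander: 1 -> 5. State: Trent=2, Xander=5
Event 4 (Trent -> Xander, 1): Trent: 2 -> 1, Xander: 5 -> 6. State: Trent=1, Xander=6
Event 5 (Trent -> Xander, 1): Trent: 1 -> 0, Xander: 6 -> 7. State: Trent=0, Xander=7
Event 6 (Xander -4): Xander: 7 -> 3. State: Trent=0, Xander=3
Event 7 (Xander +2): Xander: 3 -> 5. State: Trent=0, Xander=5
Event 8 (Xander -> Trent, 5): Xander: 5 -> 0, Trent: 0 -> 5. State: Trent=5, Xander=0
Event 9 (Trent -4): Trent: 5 -> 1. State: Trent=1, Xander=0
Event 10 (Trent -> Xander, 1): Trent: 1 -> 0, Xander: 0 -> 1. State: Trent=0, Xander=1

Xander's final count: 1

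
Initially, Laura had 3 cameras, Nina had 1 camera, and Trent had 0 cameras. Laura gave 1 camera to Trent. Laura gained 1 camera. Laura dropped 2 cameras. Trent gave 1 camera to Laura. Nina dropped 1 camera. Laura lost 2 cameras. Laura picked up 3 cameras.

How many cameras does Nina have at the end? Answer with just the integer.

Tracking counts step by step:
Start: Laura=3, Nina=1, Trent=0
Event 1 (Laura -> Trent, 1): Laura: 3 -> 2, Trent: 0 -> 1. State: Laura=2, Nina=1, Trent=1
Event 2 (Laura +1): Laura: 2 -> 3. State: Laura=3, Nina=1, Trent=1
Event 3 (Laura -2): Laura: 3 -> 1. State: Laura=1, Nina=1, Trent=1
Event 4 (Trent -> Laura, 1): Trent: 1 -> 0, Laura: 1 -> 2. State: Laura=2, Nina=1, Trent=0
Event 5 (Nina -1): Nina: 1 -> 0. State: Laura=2, Nina=0, Trent=0
Event 6 (Laura -2): Laura: 2 -> 0. State: Laura=0, Nina=0, Trent=0
Event 7 (Laura +3): Laura: 0 -> 3. State: Laura=3, Nina=0, Trent=0

Nina's final count: 0

Answer: 0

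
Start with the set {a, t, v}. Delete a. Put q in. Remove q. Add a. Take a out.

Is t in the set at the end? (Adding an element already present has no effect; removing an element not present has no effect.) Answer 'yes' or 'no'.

Answer: yes

Derivation:
Tracking the set through each operation:
Start: {a, t, v}
Event 1 (remove a): removed. Set: {t, v}
Event 2 (add q): added. Set: {q, t, v}
Event 3 (remove q): removed. Set: {t, v}
Event 4 (add a): added. Set: {a, t, v}
Event 5 (remove a): removed. Set: {t, v}

Final set: {t, v} (size 2)
t is in the final set.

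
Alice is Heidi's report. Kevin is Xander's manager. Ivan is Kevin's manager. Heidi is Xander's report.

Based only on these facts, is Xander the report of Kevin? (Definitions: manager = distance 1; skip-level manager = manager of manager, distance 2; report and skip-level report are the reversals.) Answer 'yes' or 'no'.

Reconstructing the manager chain from the given facts:
  Ivan -> Kevin -> Xander -> Heidi -> Alice
(each arrow means 'manager of the next')
Positions in the chain (0 = top):
  position of Ivan: 0
  position of Kevin: 1
  position of Xander: 2
  position of Heidi: 3
  position of Alice: 4

Xander is at position 2, Kevin is at position 1; signed distance (j - i) = -1.
'report' requires j - i = -1. Actual distance is -1, so the relation HOLDS.

Answer: yes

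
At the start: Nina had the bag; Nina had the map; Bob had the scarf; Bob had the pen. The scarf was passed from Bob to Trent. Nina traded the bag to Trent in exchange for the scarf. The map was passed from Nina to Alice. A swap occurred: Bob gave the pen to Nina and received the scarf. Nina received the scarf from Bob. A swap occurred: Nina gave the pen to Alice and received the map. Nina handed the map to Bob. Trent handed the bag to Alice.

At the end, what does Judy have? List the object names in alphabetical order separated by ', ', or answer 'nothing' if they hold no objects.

Tracking all object holders:
Start: bag:Nina, map:Nina, scarf:Bob, pen:Bob
Event 1 (give scarf: Bob -> Trent). State: bag:Nina, map:Nina, scarf:Trent, pen:Bob
Event 2 (swap bag<->scarf: now bag:Trent, scarf:Nina). State: bag:Trent, map:Nina, scarf:Nina, pen:Bob
Event 3 (give map: Nina -> Alice). State: bag:Trent, map:Alice, scarf:Nina, pen:Bob
Event 4 (swap pen<->scarf: now pen:Nina, scarf:Bob). State: bag:Trent, map:Alice, scarf:Bob, pen:Nina
Event 5 (give scarf: Bob -> Nina). State: bag:Trent, map:Alice, scarf:Nina, pen:Nina
Event 6 (swap pen<->map: now pen:Alice, map:Nina). State: bag:Trent, map:Nina, scarf:Nina, pen:Alice
Event 7 (give map: Nina -> Bob). State: bag:Trent, map:Bob, scarf:Nina, pen:Alice
Event 8 (give bag: Trent -> Alice). State: bag:Alice, map:Bob, scarf:Nina, pen:Alice

Final state: bag:Alice, map:Bob, scarf:Nina, pen:Alice
Judy holds: (nothing).

Answer: nothing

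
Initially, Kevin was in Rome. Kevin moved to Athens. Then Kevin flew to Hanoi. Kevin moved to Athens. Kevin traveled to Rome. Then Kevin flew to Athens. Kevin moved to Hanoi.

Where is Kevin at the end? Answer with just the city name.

Answer: Hanoi

Derivation:
Tracking Kevin's location:
Start: Kevin is in Rome.
After move 1: Rome -> Athens. Kevin is in Athens.
After move 2: Athens -> Hanoi. Kevin is in Hanoi.
After move 3: Hanoi -> Athens. Kevin is in Athens.
After move 4: Athens -> Rome. Kevin is in Rome.
After move 5: Rome -> Athens. Kevin is in Athens.
After move 6: Athens -> Hanoi. Kevin is in Hanoi.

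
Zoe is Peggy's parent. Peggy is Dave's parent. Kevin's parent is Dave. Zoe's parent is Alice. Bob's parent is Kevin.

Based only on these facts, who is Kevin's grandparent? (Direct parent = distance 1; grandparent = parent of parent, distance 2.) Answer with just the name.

Answer: Peggy

Derivation:
Reconstructing the parent chain from the given facts:
  Alice -> Zoe -> Peggy -> Dave -> Kevin -> Bob
(each arrow means 'parent of the next')
Positions in the chain (0 = top):
  position of Alice: 0
  position of Zoe: 1
  position of Peggy: 2
  position of Dave: 3
  position of Kevin: 4
  position of Bob: 5

Kevin is at position 4; the grandparent is 2 steps up the chain, i.e. position 2: Peggy.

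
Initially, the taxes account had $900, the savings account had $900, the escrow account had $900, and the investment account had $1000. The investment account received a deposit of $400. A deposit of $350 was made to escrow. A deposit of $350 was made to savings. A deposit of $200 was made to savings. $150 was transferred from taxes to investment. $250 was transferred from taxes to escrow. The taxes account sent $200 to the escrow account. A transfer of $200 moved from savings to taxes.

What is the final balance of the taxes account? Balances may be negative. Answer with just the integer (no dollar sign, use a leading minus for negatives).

Tracking account balances step by step:
Start: taxes=900, savings=900, escrow=900, investment=1000
Event 1 (deposit 400 to investment): investment: 1000 + 400 = 1400. Balances: taxes=900, savings=900, escrow=900, investment=1400
Event 2 (deposit 350 to escrow): escrow: 900 + 350 = 1250. Balances: taxes=900, savings=900, escrow=1250, investment=1400
Event 3 (deposit 350 to savings): savings: 900 + 350 = 1250. Balances: taxes=900, savings=1250, escrow=1250, investment=1400
Event 4 (deposit 200 to savings): savings: 1250 + 200 = 1450. Balances: taxes=900, savings=1450, escrow=1250, investment=1400
Event 5 (transfer 150 taxes -> investment): taxes: 900 - 150 = 750, investment: 1400 + 150 = 1550. Balances: taxes=750, savings=1450, escrow=1250, investment=1550
Event 6 (transfer 250 taxes -> escrow): taxes: 750 - 250 = 500, escrow: 1250 + 250 = 1500. Balances: taxes=500, savings=1450, escrow=1500, investment=1550
Event 7 (transfer 200 taxes -> escrow): taxes: 500 - 200 = 300, escrow: 1500 + 200 = 1700. Balances: taxes=300, savings=1450, escrow=1700, investment=1550
Event 8 (transfer 200 savings -> taxes): savings: 1450 - 200 = 1250, taxes: 300 + 200 = 500. Balances: taxes=500, savings=1250, escrow=1700, investment=1550

Final balance of taxes: 500

Answer: 500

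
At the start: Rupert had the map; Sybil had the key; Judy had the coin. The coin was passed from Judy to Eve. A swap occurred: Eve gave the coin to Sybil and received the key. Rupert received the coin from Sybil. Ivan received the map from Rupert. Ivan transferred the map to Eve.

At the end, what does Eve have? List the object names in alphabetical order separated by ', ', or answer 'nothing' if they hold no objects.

Tracking all object holders:
Start: map:Rupert, key:Sybil, coin:Judy
Event 1 (give coin: Judy -> Eve). State: map:Rupert, key:Sybil, coin:Eve
Event 2 (swap coin<->key: now coin:Sybil, key:Eve). State: map:Rupert, key:Eve, coin:Sybil
Event 3 (give coin: Sybil -> Rupert). State: map:Rupert, key:Eve, coin:Rupert
Event 4 (give map: Rupert -> Ivan). State: map:Ivan, key:Eve, coin:Rupert
Event 5 (give map: Ivan -> Eve). State: map:Eve, key:Eve, coin:Rupert

Final state: map:Eve, key:Eve, coin:Rupert
Eve holds: key, map.

Answer: key, map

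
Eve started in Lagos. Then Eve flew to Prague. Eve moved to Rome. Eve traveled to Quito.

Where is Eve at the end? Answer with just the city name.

Tracking Eve's location:
Start: Eve is in Lagos.
After move 1: Lagos -> Prague. Eve is in Prague.
After move 2: Prague -> Rome. Eve is in Rome.
After move 3: Rome -> Quito. Eve is in Quito.

Answer: Quito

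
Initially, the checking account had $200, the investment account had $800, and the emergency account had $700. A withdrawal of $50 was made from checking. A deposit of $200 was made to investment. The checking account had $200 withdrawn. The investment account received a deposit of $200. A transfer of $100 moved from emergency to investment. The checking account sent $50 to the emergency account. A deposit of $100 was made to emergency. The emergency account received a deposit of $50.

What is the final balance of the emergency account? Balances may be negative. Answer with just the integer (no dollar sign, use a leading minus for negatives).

Answer: 800

Derivation:
Tracking account balances step by step:
Start: checking=200, investment=800, emergency=700
Event 1 (withdraw 50 from checking): checking: 200 - 50 = 150. Balances: checking=150, investment=800, emergency=700
Event 2 (deposit 200 to investment): investment: 800 + 200 = 1000. Balances: checking=150, investment=1000, emergency=700
Event 3 (withdraw 200 from checking): checking: 150 - 200 = -50. Balances: checking=-50, investment=1000, emergency=700
Event 4 (deposit 200 to investment): investment: 1000 + 200 = 1200. Balances: checking=-50, investment=1200, emergency=700
Event 5 (transfer 100 emergency -> investment): emergency: 700 - 100 = 600, investment: 1200 + 100 = 1300. Balances: checking=-50, investment=1300, emergency=600
Event 6 (transfer 50 checking -> emergency): checking: -50 - 50 = -100, emergency: 600 + 50 = 650. Balances: checking=-100, investment=1300, emergency=650
Event 7 (deposit 100 to emergency): emergency: 650 + 100 = 750. Balances: checking=-100, investment=1300, emergency=750
Event 8 (deposit 50 to emergency): emergency: 750 + 50 = 800. Balances: checking=-100, investment=1300, emergency=800

Final balance of emergency: 800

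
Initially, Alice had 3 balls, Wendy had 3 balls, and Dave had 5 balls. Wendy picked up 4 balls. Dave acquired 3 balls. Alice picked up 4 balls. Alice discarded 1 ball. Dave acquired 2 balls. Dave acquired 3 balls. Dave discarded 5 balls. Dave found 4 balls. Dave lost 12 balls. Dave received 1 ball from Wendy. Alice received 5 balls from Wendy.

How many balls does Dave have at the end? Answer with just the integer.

Answer: 1

Derivation:
Tracking counts step by step:
Start: Alice=3, Wendy=3, Dave=5
Event 1 (Wendy +4): Wendy: 3 -> 7. State: Alice=3, Wendy=7, Dave=5
Event 2 (Dave +3): Dave: 5 -> 8. State: Alice=3, Wendy=7, Dave=8
Event 3 (Alice +4): Alice: 3 -> 7. State: Alice=7, Wendy=7, Dave=8
Event 4 (Alice -1): Alice: 7 -> 6. State: Alice=6, Wendy=7, Dave=8
Event 5 (Dave +2): Dave: 8 -> 10. State: Alice=6, Wendy=7, Dave=10
Event 6 (Dave +3): Dave: 10 -> 13. State: Alice=6, Wendy=7, Dave=13
Event 7 (Dave -5): Dave: 13 -> 8. State: Alice=6, Wendy=7, Dave=8
Event 8 (Dave +4): Dave: 8 -> 12. State: Alice=6, Wendy=7, Dave=12
Event 9 (Dave -12): Dave: 12 -> 0. State: Alice=6, Wendy=7, Dave=0
Event 10 (Wendy -> Dave, 1): Wendy: 7 -> 6, Dave: 0 -> 1. State: Alice=6, Wendy=6, Dave=1
Event 11 (Wendy -> Alice, 5): Wendy: 6 -> 1, Alice: 6 -> 11. State: Alice=11, Wendy=1, Dave=1

Dave's final count: 1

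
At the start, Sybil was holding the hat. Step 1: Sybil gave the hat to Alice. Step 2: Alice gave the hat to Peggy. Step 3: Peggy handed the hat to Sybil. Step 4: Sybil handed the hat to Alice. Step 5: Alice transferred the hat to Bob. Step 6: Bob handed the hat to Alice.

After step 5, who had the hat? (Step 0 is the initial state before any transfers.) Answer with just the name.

Answer: Bob

Derivation:
Tracking the hat holder through step 5:
After step 0 (start): Sybil
After step 1: Alice
After step 2: Peggy
After step 3: Sybil
After step 4: Alice
After step 5: Bob

At step 5, the holder is Bob.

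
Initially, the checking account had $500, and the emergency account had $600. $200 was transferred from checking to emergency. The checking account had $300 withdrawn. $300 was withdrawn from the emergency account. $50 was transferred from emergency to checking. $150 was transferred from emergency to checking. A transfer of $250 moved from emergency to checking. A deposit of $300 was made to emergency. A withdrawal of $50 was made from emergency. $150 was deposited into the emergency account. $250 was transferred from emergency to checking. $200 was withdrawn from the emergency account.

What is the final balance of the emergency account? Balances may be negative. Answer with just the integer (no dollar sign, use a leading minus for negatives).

Answer: 0

Derivation:
Tracking account balances step by step:
Start: checking=500, emergency=600
Event 1 (transfer 200 checking -> emergency): checking: 500 - 200 = 300, emergency: 600 + 200 = 800. Balances: checking=300, emergency=800
Event 2 (withdraw 300 from checking): checking: 300 - 300 = 0. Balances: checking=0, emergency=800
Event 3 (withdraw 300 from emergency): emergency: 800 - 300 = 500. Balances: checking=0, emergency=500
Event 4 (transfer 50 emergency -> checking): emergency: 500 - 50 = 450, checking: 0 + 50 = 50. Balances: checking=50, emergency=450
Event 5 (transfer 150 emergency -> checking): emergency: 450 - 150 = 300, checking: 50 + 150 = 200. Balances: checking=200, emergency=300
Event 6 (transfer 250 emergency -> checking): emergency: 300 - 250 = 50, checking: 200 + 250 = 450. Balances: checking=450, emergency=50
Event 7 (deposit 300 to emergency): emergency: 50 + 300 = 350. Balances: checking=450, emergency=350
Event 8 (withdraw 50 from emergency): emergency: 350 - 50 = 300. Balances: checking=450, emergency=300
Event 9 (deposit 150 to emergency): emergency: 300 + 150 = 450. Balances: checking=450, emergency=450
Event 10 (transfer 250 emergency -> checking): emergency: 450 - 250 = 200, checking: 450 + 250 = 700. Balances: checking=700, emergency=200
Event 11 (withdraw 200 from emergency): emergency: 200 - 200 = 0. Balances: checking=700, emergency=0

Final balance of emergency: 0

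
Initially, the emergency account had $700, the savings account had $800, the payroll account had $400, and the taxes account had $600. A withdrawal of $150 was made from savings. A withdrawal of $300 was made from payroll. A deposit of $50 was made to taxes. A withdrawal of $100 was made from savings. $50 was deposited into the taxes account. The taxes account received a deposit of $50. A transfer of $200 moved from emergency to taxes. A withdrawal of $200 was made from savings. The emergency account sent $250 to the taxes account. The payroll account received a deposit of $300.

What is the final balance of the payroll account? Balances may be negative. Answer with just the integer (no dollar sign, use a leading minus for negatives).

Tracking account balances step by step:
Start: emergency=700, savings=800, payroll=400, taxes=600
Event 1 (withdraw 150 from savings): savings: 800 - 150 = 650. Balances: emergency=700, savings=650, payroll=400, taxes=600
Event 2 (withdraw 300 from payroll): payroll: 400 - 300 = 100. Balances: emergency=700, savings=650, payroll=100, taxes=600
Event 3 (deposit 50 to taxes): taxes: 600 + 50 = 650. Balances: emergency=700, savings=650, payroll=100, taxes=650
Event 4 (withdraw 100 from savings): savings: 650 - 100 = 550. Balances: emergency=700, savings=550, payroll=100, taxes=650
Event 5 (deposit 50 to taxes): taxes: 650 + 50 = 700. Balances: emergency=700, savings=550, payroll=100, taxes=700
Event 6 (deposit 50 to taxes): taxes: 700 + 50 = 750. Balances: emergency=700, savings=550, payroll=100, taxes=750
Event 7 (transfer 200 emergency -> taxes): emergency: 700 - 200 = 500, taxes: 750 + 200 = 950. Balances: emergency=500, savings=550, payroll=100, taxes=950
Event 8 (withdraw 200 from savings): savings: 550 - 200 = 350. Balances: emergency=500, savings=350, payroll=100, taxes=950
Event 9 (transfer 250 emergency -> taxes): emergency: 500 - 250 = 250, taxes: 950 + 250 = 1200. Balances: emergency=250, savings=350, payroll=100, taxes=1200
Event 10 (deposit 300 to payroll): payroll: 100 + 300 = 400. Balances: emergency=250, savings=350, payroll=400, taxes=1200

Final balance of payroll: 400

Answer: 400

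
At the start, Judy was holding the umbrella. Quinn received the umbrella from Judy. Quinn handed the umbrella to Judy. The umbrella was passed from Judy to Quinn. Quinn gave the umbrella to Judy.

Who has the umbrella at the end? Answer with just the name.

Tracking the umbrella through each event:
Start: Judy has the umbrella.
After event 1: Quinn has the umbrella.
After event 2: Judy has the umbrella.
After event 3: Quinn has the umbrella.
After event 4: Judy has the umbrella.

Answer: Judy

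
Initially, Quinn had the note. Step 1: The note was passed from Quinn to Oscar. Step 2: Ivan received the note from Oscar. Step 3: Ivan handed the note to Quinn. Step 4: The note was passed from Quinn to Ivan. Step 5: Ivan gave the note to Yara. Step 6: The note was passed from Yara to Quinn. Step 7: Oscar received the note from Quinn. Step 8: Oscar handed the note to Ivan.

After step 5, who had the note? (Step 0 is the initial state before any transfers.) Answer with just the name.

Tracking the note holder through step 5:
After step 0 (start): Quinn
After step 1: Oscar
After step 2: Ivan
After step 3: Quinn
After step 4: Ivan
After step 5: Yara

At step 5, the holder is Yara.

Answer: Yara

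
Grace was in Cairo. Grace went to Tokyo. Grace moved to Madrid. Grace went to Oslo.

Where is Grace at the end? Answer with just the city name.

Answer: Oslo

Derivation:
Tracking Grace's location:
Start: Grace is in Cairo.
After move 1: Cairo -> Tokyo. Grace is in Tokyo.
After move 2: Tokyo -> Madrid. Grace is in Madrid.
After move 3: Madrid -> Oslo. Grace is in Oslo.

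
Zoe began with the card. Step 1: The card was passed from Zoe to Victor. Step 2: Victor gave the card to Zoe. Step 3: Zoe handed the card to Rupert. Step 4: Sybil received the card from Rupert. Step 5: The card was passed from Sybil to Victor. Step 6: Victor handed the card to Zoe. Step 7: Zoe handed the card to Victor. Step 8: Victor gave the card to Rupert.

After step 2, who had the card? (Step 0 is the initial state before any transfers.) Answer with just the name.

Answer: Zoe

Derivation:
Tracking the card holder through step 2:
After step 0 (start): Zoe
After step 1: Victor
After step 2: Zoe

At step 2, the holder is Zoe.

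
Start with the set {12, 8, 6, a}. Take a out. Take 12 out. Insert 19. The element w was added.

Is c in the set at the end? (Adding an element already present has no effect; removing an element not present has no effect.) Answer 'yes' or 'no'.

Tracking the set through each operation:
Start: {12, 6, 8, a}
Event 1 (remove a): removed. Set: {12, 6, 8}
Event 2 (remove 12): removed. Set: {6, 8}
Event 3 (add 19): added. Set: {19, 6, 8}
Event 4 (add w): added. Set: {19, 6, 8, w}

Final set: {19, 6, 8, w} (size 4)
c is NOT in the final set.

Answer: no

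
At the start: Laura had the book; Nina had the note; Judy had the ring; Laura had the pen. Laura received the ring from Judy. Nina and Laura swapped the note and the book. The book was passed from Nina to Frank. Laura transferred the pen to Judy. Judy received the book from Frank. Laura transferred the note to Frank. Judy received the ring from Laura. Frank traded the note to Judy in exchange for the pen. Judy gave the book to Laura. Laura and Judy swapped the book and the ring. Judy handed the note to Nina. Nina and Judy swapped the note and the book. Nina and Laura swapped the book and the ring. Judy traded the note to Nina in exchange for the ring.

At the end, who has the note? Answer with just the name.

Tracking all object holders:
Start: book:Laura, note:Nina, ring:Judy, pen:Laura
Event 1 (give ring: Judy -> Laura). State: book:Laura, note:Nina, ring:Laura, pen:Laura
Event 2 (swap note<->book: now note:Laura, book:Nina). State: book:Nina, note:Laura, ring:Laura, pen:Laura
Event 3 (give book: Nina -> Frank). State: book:Frank, note:Laura, ring:Laura, pen:Laura
Event 4 (give pen: Laura -> Judy). State: book:Frank, note:Laura, ring:Laura, pen:Judy
Event 5 (give book: Frank -> Judy). State: book:Judy, note:Laura, ring:Laura, pen:Judy
Event 6 (give note: Laura -> Frank). State: book:Judy, note:Frank, ring:Laura, pen:Judy
Event 7 (give ring: Laura -> Judy). State: book:Judy, note:Frank, ring:Judy, pen:Judy
Event 8 (swap note<->pen: now note:Judy, pen:Frank). State: book:Judy, note:Judy, ring:Judy, pen:Frank
Event 9 (give book: Judy -> Laura). State: book:Laura, note:Judy, ring:Judy, pen:Frank
Event 10 (swap book<->ring: now book:Judy, ring:Laura). State: book:Judy, note:Judy, ring:Laura, pen:Frank
Event 11 (give note: Judy -> Nina). State: book:Judy, note:Nina, ring:Laura, pen:Frank
Event 12 (swap note<->book: now note:Judy, book:Nina). State: book:Nina, note:Judy, ring:Laura, pen:Frank
Event 13 (swap book<->ring: now book:Laura, ring:Nina). State: book:Laura, note:Judy, ring:Nina, pen:Frank
Event 14 (swap note<->ring: now note:Nina, ring:Judy). State: book:Laura, note:Nina, ring:Judy, pen:Frank

Final state: book:Laura, note:Nina, ring:Judy, pen:Frank
The note is held by Nina.

Answer: Nina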